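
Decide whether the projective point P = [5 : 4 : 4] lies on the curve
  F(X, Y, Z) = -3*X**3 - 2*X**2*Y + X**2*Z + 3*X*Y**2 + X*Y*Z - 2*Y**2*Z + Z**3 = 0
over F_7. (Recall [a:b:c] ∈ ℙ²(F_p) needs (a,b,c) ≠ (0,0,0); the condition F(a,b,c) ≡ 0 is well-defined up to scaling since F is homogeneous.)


F(5,4,4) ≡ 5 (mod 7); P is NOT on the curve.

Evaluate F(5, 4, 4) term-by-term (mod 7).
  -3*X**3 ↦ -3·125·1·1 = -375
  -2*X**2*Y ↦ -2·25·4·1 = -200
  X**2*Z ↦ 1·25·1·4 = 100
  3*X*Y**2 ↦ 3·5·16·1 = 240
  X*Y*Z ↦ 1·5·4·4 = 80
  -2*Y**2*Z ↦ -2·1·16·4 = -128
  Z**3 ↦ 1·1·1·64 = 64
Sum: F(5, 4, 4) = (-375) + (-200) + (100) + (240) + (80) + (-128) + (64) = -219.
Reducing mod 7: -219 ≡ 5 (mod 7).
Since F(a, b, c) ≡ 5 ≠ 0 (mod 7), P does NOT lie on the curve.


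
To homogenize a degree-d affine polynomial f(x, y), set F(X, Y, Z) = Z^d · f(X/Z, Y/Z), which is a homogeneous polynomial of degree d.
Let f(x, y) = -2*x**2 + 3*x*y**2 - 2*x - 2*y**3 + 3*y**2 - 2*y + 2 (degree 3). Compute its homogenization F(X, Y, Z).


F(X, Y, Z) = -2*X**2*Z + 3*X*Y**2 - 2*X*Z**2 - 2*Y**3 + 3*Y**2*Z - 2*Y*Z**2 + 2*Z**3

deg(f) = 3.
Substitute x = X/Z, y = Y/Z into f, then multiply by Z^3.
  monomial -2·x^2·y^0 ↦ -2·X^2·Y^0·Z^1.
  monomial 3·x^1·y^2 ↦ 3·X^1·Y^2·Z^0.
  monomial -2·x^1·y^0 ↦ -2·X^1·Y^0·Z^2.
  monomial -2·x^0·y^3 ↦ -2·X^0·Y^3·Z^0.
  monomial 3·x^0·y^2 ↦ 3·X^0·Y^2·Z^1.
  monomial -2·x^0·y^1 ↦ -2·X^0·Y^1·Z^2.
  monomial 2·x^0·y^0 ↦ 2·X^0·Y^0·Z^3.
Collecting: F(X, Y, Z) = -2*X**2*Z + 3*X*Y**2 - 2*X*Z**2 - 2*Y**3 + 3*Y**2*Z - 2*Y*Z**2 + 2*Z**3.


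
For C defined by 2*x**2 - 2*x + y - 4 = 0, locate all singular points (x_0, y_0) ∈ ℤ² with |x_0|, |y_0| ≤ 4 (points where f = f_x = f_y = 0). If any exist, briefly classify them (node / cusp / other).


No singular points in the scanned grid; C is smooth there.

Compute partial derivatives:
  f_x = 4*x - 2.
  f_y = 1.
f_y = 1 is a nonzero constant, so f_y never vanishes: no point (x, y) can satisfy f = f_x = f_y = 0. In particular no (x, y) ∈ {−4, ..., 4}² is singular; the curve is smooth.


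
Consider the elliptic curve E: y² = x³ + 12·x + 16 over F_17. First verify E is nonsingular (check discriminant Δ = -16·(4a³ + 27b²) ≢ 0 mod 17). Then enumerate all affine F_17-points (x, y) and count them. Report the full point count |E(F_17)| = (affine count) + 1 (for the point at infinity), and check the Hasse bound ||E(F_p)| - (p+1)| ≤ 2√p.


Affine points = {(0, 4), (0, 13), (4, 3), (4, 14), (6, 7), (6, 10), (7, 1), (7, 16), (11, 0), (12, 1), (12, 16), (14, 2), (14, 15), (15, 1), (15, 16)}; affine count = 15; |E(F_17)| = 16.

Discriminant check: Δ ∝ 4a³ + 27b² = 4·12³ + 27·16² = 4·1728 + 27·256 ≡ 3 (mod 17). Nonzero ⇒ E is nonsingular.
For each x ∈ F_17, compute rhs = x³ + 12·x + 16 mod 17, then count y ∈ F_17 with y² ≡ rhs.
  x = 0: rhs = 16, matching y values: 4, 13 (2 points).
  x = 1: rhs = 12, matching y values: none (0 points).
  x = 2: rhs = 14, matching y values: none (0 points).
  x = 3: rhs = 11, matching y values: none (0 points).
  x = 4: rhs = 9, matching y values: 3, 14 (2 points).
  x = 5: rhs = 14, matching y values: none (0 points).
  x = 6: rhs = 15, matching y values: 7, 10 (2 points).
  x = 7: rhs = 1, matching y values: 1, 16 (2 points).
  x = 8: rhs = 12, matching y values: none (0 points).
  x = 9: rhs = 3, matching y values: none (0 points).
  x = 10: rhs = 14, matching y values: none (0 points).
  x = 11: rhs = 0, matching y values: 0 (1 points).
  x = 12: rhs = 1, matching y values: 1, 16 (2 points).
  x = 13: rhs = 6, matching y values: none (0 points).
  x = 14: rhs = 4, matching y values: 2, 15 (2 points).
  x = 15: rhs = 1, matching y values: 1, 16 (2 points).
  x = 16: rhs = 3, matching y values: none (0 points).
Total affine count: 15.
Full point count |E(F_17)| = 15 + 1 = 16.
Hasse bound: |16 − (17+1)| = |-2| = 2 ≤ 2√17 ≈ 8.2462 ✓.


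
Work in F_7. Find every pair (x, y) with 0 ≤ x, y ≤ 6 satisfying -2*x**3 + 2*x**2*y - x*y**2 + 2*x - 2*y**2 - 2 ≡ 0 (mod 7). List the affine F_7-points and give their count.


Affine F_7-points: {(1, 4), (1, 6), (2, 0), (2, 2), (4, 5), (5, 4)}; count = 6.

For each of the 49 pairs (x, y) ∈ F_7², evaluate f(x, y) mod 7. Record the zeros.
  x = 0: [0↦5, 1↦3, 2↦4, 3↦1, 4↦1, 5↦4, 6↦3]  zeros at y ∈ ∅
  x = 1: [0↦5, 1↦4, 2↦4, 3↦5, 4↦0, 5↦3, 6↦0]  zeros at y ∈ {4, 6}
  x = 2: [0↦0, 1↦4, 2↦0, 3↦2, 4↦3, 5↦3, 6↦2]  zeros at y ∈ {0, 2}
  x = 3: [0↦6, 1↦5, 2↦1, 3↦1, 4↦5, 5↦6, 6↦4]  zeros at y ∈ ∅
  x = 4: [0↦4, 1↦2, 2↦2, 3↦4, 4↦1, 5↦0, 6↦1]  zeros at y ∈ {5}
  x = 5: [0↦3, 1↦4, 2↦5, 3↦6, 4↦0, 5↦1, 6↦2]  zeros at y ∈ {4}
  x = 6: [0↦5, 1↦6, 2↦5, 3↦2, 4↦4, 5↦4, 6↦2]  zeros at y ∈ ∅
Collecting zeros: affine points = {(1, 4), (1, 6), (2, 0), (2, 2), (4, 5), (5, 4)}.
Total count |C(F_7)_aff| = 6.


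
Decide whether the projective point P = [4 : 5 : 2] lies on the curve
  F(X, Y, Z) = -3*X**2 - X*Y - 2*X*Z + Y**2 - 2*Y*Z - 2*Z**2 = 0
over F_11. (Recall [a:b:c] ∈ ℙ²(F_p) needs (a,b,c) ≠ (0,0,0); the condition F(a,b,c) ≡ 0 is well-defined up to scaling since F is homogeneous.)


F(4,5,2) ≡ 1 (mod 11); P is NOT on the curve.

Evaluate F(4, 5, 2) term-by-term (mod 11).
  -3*X**2 ↦ -3·16·1·1 = -48
  -X*Y ↦ -1·4·5·1 = -20
  -2*X*Z ↦ -2·4·1·2 = -16
  Y**2 ↦ 1·1·25·1 = 25
  -2*Y*Z ↦ -2·1·5·2 = -20
  -2*Z**2 ↦ -2·1·1·4 = -8
Sum: F(4, 5, 2) = (-48) + (-20) + (-16) + (25) + (-20) + (-8) = -87.
Reducing mod 11: -87 ≡ 1 (mod 11).
Since F(a, b, c) ≡ 1 ≠ 0 (mod 11), P does NOT lie on the curve.


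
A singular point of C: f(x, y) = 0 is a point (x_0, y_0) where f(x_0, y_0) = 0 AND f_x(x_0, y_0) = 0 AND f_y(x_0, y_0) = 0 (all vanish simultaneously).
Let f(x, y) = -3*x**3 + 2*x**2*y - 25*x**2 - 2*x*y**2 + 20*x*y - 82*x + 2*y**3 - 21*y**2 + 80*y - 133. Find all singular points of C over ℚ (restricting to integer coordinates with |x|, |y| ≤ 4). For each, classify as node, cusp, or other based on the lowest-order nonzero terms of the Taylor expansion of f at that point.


Singular points: {(-2, 3)}; classification: node.

Compute partial derivatives:
  f_x = -9*x**2 + 4*x*y - 50*x - 2*y**2 + 20*y - 82.
  f_y = 2*x**2 - 4*x*y + 20*x + 6*y**2 - 42*y + 80.
Scan x_0 ∈ {−4, ..., 4}. For each x_0, f_y(x_0, y) is a polynomial in y; find its integer roots y ∈ {−4, ..., 4}, then test f_x and f at those candidates.
  x = -4: f_y(-4, y) = 6*y**2 - 26*y + 32; no integer root y with |y| ≤ 4.
  x = -3: f_y(-3, y) = 6*y**2 - 30*y + 38; no integer root y with |y| ≤ 4.
  x = -2: f_y(-2, y) = 6*y**2 - 34*y + 48; vanishes at y ∈ {3}. (-2, 3): f_x = 0, f = 0 — SINGULAR.
  x = -1: f_y(-1, y) = 6*y**2 - 38*y + 62; no integer root y with |y| ≤ 4.
  x = 0: f_y(0, y) = 6*y**2 - 42*y + 80; no integer root y with |y| ≤ 4.
  x = 1: f_y(1, y) = 6*y**2 - 46*y + 102; no integer root y with |y| ≤ 4.
  x = 2: f_y(2, y) = 6*y**2 - 50*y + 128; no integer root y with |y| ≤ 4.
  x = 3: f_y(3, y) = 6*y**2 - 54*y + 158; no integer root y with |y| ≤ 4.
  x = 4: f_y(4, y) = 6*y**2 - 58*y + 192; no integer root y with |y| ≤ 4.
Only singular point on the grid: (-2, 3).
Classify: substitute x = -2 + u, y = 3 + v and expand: f = -3*u**3 + 2*u**2*v - u**2 - 2*u*v**2 + 2*v**3 + v**2.
No constant or linear terms (consistent with a singular point). Quadratic part: -u**2 + v**2. Cubic part: -3*u**3 + 2*u**2*v - 2*u*v**2 + 2*v**3.
The quadratic part v**2 - u**2 = (v − u)(v + u) splits into two distinct linear factors, so there are two distinct tangent lines y − 3 = ±(x − -2) — this is a node (ordinary double point).
Classification: node.


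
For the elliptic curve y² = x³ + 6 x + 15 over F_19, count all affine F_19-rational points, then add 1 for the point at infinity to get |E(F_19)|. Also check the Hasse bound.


Affine points = {(2, 4), (2, 15), (6, 1), (6, 18), (7, 1), (7, 18), (8, 9), (8, 10), (9, 0), (10, 7), (10, 12), (11, 5), (11, 14)}; affine count = 13; |E(F_19)| = 14.

Discriminant check: Δ ∝ 4a³ + 27b² = 4·6³ + 27·15² = 4·216 + 27·225 ≡ 4 (mod 19). Nonzero ⇒ E is nonsingular.
For each x ∈ F_19, compute rhs = x³ + 6·x + 15 mod 19, then count y ∈ F_19 with y² ≡ rhs.
  x = 0: rhs = 15, matching y values: none (0 points).
  x = 1: rhs = 3, matching y values: none (0 points).
  x = 2: rhs = 16, matching y values: 4, 15 (2 points).
  x = 3: rhs = 3, matching y values: none (0 points).
  x = 4: rhs = 8, matching y values: none (0 points).
  x = 5: rhs = 18, matching y values: none (0 points).
  x = 6: rhs = 1, matching y values: 1, 18 (2 points).
  x = 7: rhs = 1, matching y values: 1, 18 (2 points).
  x = 8: rhs = 5, matching y values: 9, 10 (2 points).
  x = 9: rhs = 0, matching y values: 0 (1 points).
  x = 10: rhs = 11, matching y values: 7, 12 (2 points).
  x = 11: rhs = 6, matching y values: 5, 14 (2 points).
  x = 12: rhs = 10, matching y values: none (0 points).
  x = 13: rhs = 10, matching y values: none (0 points).
  x = 14: rhs = 12, matching y values: none (0 points).
  x = 15: rhs = 3, matching y values: none (0 points).
  x = 16: rhs = 8, matching y values: none (0 points).
  x = 17: rhs = 14, matching y values: none (0 points).
  x = 18: rhs = 8, matching y values: none (0 points).
Total affine count: 13.
Full point count |E(F_19)| = 13 + 1 = 14.
Hasse bound: |14 − (19+1)| = |-6| = 6 ≤ 2√19 ≈ 8.7178 ✓.


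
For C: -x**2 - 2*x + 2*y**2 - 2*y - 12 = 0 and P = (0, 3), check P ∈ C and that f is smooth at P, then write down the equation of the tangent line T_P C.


Tangent line at P: -2*x + 10*y - 30 = 0.

Step 1: f(0, 3) = 0, so P lies on C.
Step 2: partial derivatives
  f_x(x, y) = -2*x - 2, f_y(x, y) = 4*y - 2.
  f_x(P) = -2, f_y(P) = 10 (gradient nonzero, so P is smooth).
Step 3: tangent line at P: -2·(x − 0) + 10·(y − 3) = 0.
Expanding: -2*x + 10*y - 30 = 0.


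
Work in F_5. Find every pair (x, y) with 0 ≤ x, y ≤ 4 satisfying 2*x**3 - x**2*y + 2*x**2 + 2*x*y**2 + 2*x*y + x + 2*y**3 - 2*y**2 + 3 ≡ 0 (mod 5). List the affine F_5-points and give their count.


Affine F_5-points: {(1, 3), (1, 4)}; count = 2.

For each of the 25 pairs (x, y) ∈ F_5², evaluate f(x, y) mod 5. Record the zeros.
  x = 0: [0↦3, 1↦3, 2↦1, 3↦4, 4↦4]  zeros at y ∈ ∅
  x = 1: [0↦3, 1↦1, 2↦1, 3↦0, 4↦0]  zeros at y ∈ {3, 4}
  x = 2: [0↦4, 1↦3, 2↦3, 3↦1, 4↦4]  zeros at y ∈ ∅
  x = 3: [0↦3, 1↦1, 2↦4, 3↦4, 4↦3]  zeros at y ∈ ∅
  x = 4: [0↦2, 1↦2, 2↦1, 3↦1, 4↦4]  zeros at y ∈ ∅
Collecting zeros: affine points = {(1, 3), (1, 4)}.
Total count |C(F_5)_aff| = 2.


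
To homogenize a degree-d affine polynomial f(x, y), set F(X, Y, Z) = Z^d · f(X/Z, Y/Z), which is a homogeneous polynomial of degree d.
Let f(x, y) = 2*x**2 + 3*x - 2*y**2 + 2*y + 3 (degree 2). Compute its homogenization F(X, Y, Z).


F(X, Y, Z) = 2*X**2 + 3*X*Z - 2*Y**2 + 2*Y*Z + 3*Z**2

deg(f) = 2.
Substitute x = X/Z, y = Y/Z into f, then multiply by Z^2.
  monomial 2·x^2·y^0 ↦ 2·X^2·Y^0·Z^0.
  monomial 3·x^1·y^0 ↦ 3·X^1·Y^0·Z^1.
  monomial -2·x^0·y^2 ↦ -2·X^0·Y^2·Z^0.
  monomial 2·x^0·y^1 ↦ 2·X^0·Y^1·Z^1.
  monomial 3·x^0·y^0 ↦ 3·X^0·Y^0·Z^2.
Collecting: F(X, Y, Z) = 2*X**2 + 3*X*Z - 2*Y**2 + 2*Y*Z + 3*Z**2.


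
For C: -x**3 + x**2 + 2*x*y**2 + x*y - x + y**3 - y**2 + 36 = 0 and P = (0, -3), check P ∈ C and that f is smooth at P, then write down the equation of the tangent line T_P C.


Tangent line at P: 14*x + 33*y + 99 = 0.

Step 1: f(0, -3) = 0, so P lies on C.
Step 2: partial derivatives
  f_x(x, y) = -3*x**2 + 2*x + 2*y**2 + y - 1, f_y(x, y) = 4*x*y + x + 3*y**2 - 2*y.
  f_x(P) = 14, f_y(P) = 33 (gradient nonzero, so P is smooth).
Step 3: tangent line at P: 14·(x − 0) + 33·(y − -3) = 0.
Expanding: 14*x + 33*y + 99 = 0.


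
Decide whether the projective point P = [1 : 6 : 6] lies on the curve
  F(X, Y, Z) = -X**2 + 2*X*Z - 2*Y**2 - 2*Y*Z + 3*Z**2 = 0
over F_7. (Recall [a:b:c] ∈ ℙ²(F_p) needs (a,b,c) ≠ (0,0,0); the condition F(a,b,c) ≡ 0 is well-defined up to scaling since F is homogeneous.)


F(1,6,6) ≡ 3 (mod 7); P is NOT on the curve.

Evaluate F(1, 6, 6) term-by-term (mod 7).
  -X**2 ↦ -1·1·1·1 = -1
  2*X*Z ↦ 2·1·1·6 = 12
  -2*Y**2 ↦ -2·1·36·1 = -72
  -2*Y*Z ↦ -2·1·6·6 = -72
  3*Z**2 ↦ 3·1·1·36 = 108
Sum: F(1, 6, 6) = (-1) + (12) + (-72) + (-72) + (108) = -25.
Reducing mod 7: -25 ≡ 3 (mod 7).
Since F(a, b, c) ≡ 3 ≠ 0 (mod 7), P does NOT lie on the curve.


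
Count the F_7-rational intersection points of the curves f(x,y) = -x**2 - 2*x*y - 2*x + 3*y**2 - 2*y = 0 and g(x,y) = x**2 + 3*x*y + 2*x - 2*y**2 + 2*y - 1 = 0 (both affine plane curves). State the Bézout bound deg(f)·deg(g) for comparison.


Common zeros: {(5, 4)}; count = 1; Bézout bound = 4.

deg(f) = 2, deg(g) = 2, so Bézout bound = 4.
Scan x ∈ F_7. For each x, list the y ∈ F_7 with f(x, y) ≡ 0 and those with g(x, y) ≡ 0 (mod 7); the common zeros in that column are the intersection.
  x = 0: f ≡ 0 at y ∈ {0, 3}; g ≡ 0 at y ∈ ∅; common: ∅.
  x = 1: f ≡ 0 at y ∈ ∅; g ≡ 0 at y ∈ ∅; common: ∅.
  x = 2: f ≡ 0 at y ∈ ∅; g ≡ 0 at y ∈ {0, 4}; common: ∅.
  x = 3: f ≡ 0 at y ∈ ∅; g ≡ 0 at y ∈ {0, 2}; common: ∅.
  x = 4: f ≡ 0 at y ∈ ∅; g ≡ 0 at y ∈ {1, 6}; common: ∅.
  x = 5: f ≡ 0 at y ∈ {0, 4}; g ≡ 0 at y ∈ {1, 4}; common: {4}.
  x = 6: f ≡ 0 at y ∈ {3, 4}; g ≡ 0 at y ∈ ∅; common: ∅.
Collecting: common zeros = {(5, 4)}, so the count is 1.
Comparison with the Bézout bound: 1 ≤ 4 = deg(f)·deg(g), as expected for curves with no common component (the affine F_7-count falls short of the bound because intersections may lie at infinity, over extension fields, or carry multiplicity).


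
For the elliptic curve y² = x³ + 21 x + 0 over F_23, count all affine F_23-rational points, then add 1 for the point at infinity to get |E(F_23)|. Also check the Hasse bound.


Affine points = {(0, 0), (2, 2), (2, 21), (5, 0), (8, 6), (8, 17), (12, 5), (12, 18), (13, 3), (13, 20), (14, 5), (14, 18), (16, 4), (16, 19), (17, 7), (17, 16), (18, 0), (19, 6), (19, 17), (20, 5), (20, 18), (22, 1), (22, 22)}; affine count = 23; |E(F_23)| = 24.

Discriminant check: Δ ∝ 4a³ + 27b² = 4·21³ + 27·0² = 4·9261 + 27·0 ≡ 14 (mod 23). Nonzero ⇒ E is nonsingular.
For each x ∈ F_23, compute rhs = x³ + 21·x + 0 mod 23, then count y ∈ F_23 with y² ≡ rhs.
  x = 0: rhs = 0, matching y values: 0 (1 points).
  x = 1: rhs = 22, matching y values: none (0 points).
  x = 2: rhs = 4, matching y values: 2, 21 (2 points).
  x = 3: rhs = 21, matching y values: none (0 points).
  x = 4: rhs = 10, matching y values: none (0 points).
  x = 5: rhs = 0, matching y values: 0 (1 points).
  x = 6: rhs = 20, matching y values: none (0 points).
  x = 7: rhs = 7, matching y values: none (0 points).
  x = 8: rhs = 13, matching y values: 6, 17 (2 points).
  x = 9: rhs = 21, matching y values: none (0 points).
  x = 10: rhs = 14, matching y values: none (0 points).
  x = 11: rhs = 21, matching y values: none (0 points).
  x = 12: rhs = 2, matching y values: 5, 18 (2 points).
  x = 13: rhs = 9, matching y values: 3, 20 (2 points).
  x = 14: rhs = 2, matching y values: 5, 18 (2 points).
  x = 15: rhs = 10, matching y values: none (0 points).
  x = 16: rhs = 16, matching y values: 4, 19 (2 points).
  x = 17: rhs = 3, matching y values: 7, 16 (2 points).
  x = 18: rhs = 0, matching y values: 0 (1 points).
  x = 19: rhs = 13, matching y values: 6, 17 (2 points).
  x = 20: rhs = 2, matching y values: 5, 18 (2 points).
  x = 21: rhs = 19, matching y values: none (0 points).
  x = 22: rhs = 1, matching y values: 1, 22 (2 points).
Total affine count: 23.
Full point count |E(F_23)| = 23 + 1 = 24.
Hasse bound: |24 − (23+1)| = |0| = 0 ≤ 2√23 ≈ 9.5917 ✓.


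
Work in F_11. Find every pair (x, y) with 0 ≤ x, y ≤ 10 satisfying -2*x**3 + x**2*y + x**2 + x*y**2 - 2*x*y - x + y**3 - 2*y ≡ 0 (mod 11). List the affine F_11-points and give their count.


Affine F_11-points: {(0, 0), (1, 4), (1, 8), (1, 9), (2, 10), (5, 2), (6, 4), (7, 6), (7, 10), (8, 0), (8, 1), (8, 2), (9, 0)}; count = 13.

For each of the 121 pairs (x, y) ∈ F_11², evaluate f(x, y) mod 11. Record the zeros.
  x = 0: [0↦0, 1↦10, 2↦4, 3↦10, 4↦1, 5↦5, 6↦6, 7↦10, 8↦1, 9↦7, 10↦1]  zeros at y ∈ {0}
  x = 1: [0↦9, 1↦8, 2↦4, 3↦3, 4↦0, 5↦1, 6↦1, 7↦6, 8↦0, 9↦0, 10↦1]  zeros at y ∈ {4, 8, 9}
  x = 2: [0↦8, 1↦9, 2↦9, 3↦3, 4↦8, 5↦8, 6↦9, 7↦6, 8↦5, 9↦1, 10↦0]  zeros at y ∈ {10}
  x = 3: [0↦7, 1↦1, 2↦7, 3↦9, 4↦2, 5↦3, 6↦7, 7↦9, 8↦4, 9↦9, 10↦8]  zeros at y ∈ ∅
  x = 4: [0↦5, 1↦5, 2↦8, 3↦9, 4↦3, 5↦7, 6↦5, 7↦3, 8↦7, 9↦1, 10↦2]  zeros at y ∈ ∅
  x = 5: [0↦1, 1↦9, 2↦0, 3↦2, 4↦10, 5↦8, 6↦2, 7↦9, 8↦2, 9↦9, 10↦3]  zeros at y ∈ {2}
  x = 6: [0↦5, 1↦1, 2↦4, 3↦9, 4↦0, 5↦5, 6↦8, 7↦4, 8↦10, 9↦10, 10↦10]  zeros at y ∈ {4}
  x = 7: [0↦5, 1↦2, 2↦8, 3↦7, 4↦5, 5↦8, 6↦0, 7↦9, 8↦8, 9↦3, 10↦0]  zeros at y ∈ {6, 10}
  x = 8: [0↦0, 1↦0, 2↦0, 3↦6, 4↦2, 5↦5, 6↦10, 7↦1, 8↦6, 9↦9, 10↦5]  zeros at y ∈ {0, 1, 2}
  x = 9: [0↦0, 1↦5, 2↦1, 3↦5, 4↦1, 5↦6, 6↦4, 7↦1, 8↦3, 9↦5, 10↦2]  zeros at y ∈ {0}
  x = 10: [0↦4, 1↦5, 2↦10, 3↦3, 4↦1, 5↦10, 6↦3, 7↦8, 8↦9, 9↦1, 10↦1]  zeros at y ∈ ∅
Collecting zeros: affine points = {(0, 0), (1, 4), (1, 8), (1, 9), (2, 10), (5, 2), (6, 4), (7, 6), (7, 10), (8, 0), (8, 1), (8, 2), (9, 0)}.
Total count |C(F_11)_aff| = 13.


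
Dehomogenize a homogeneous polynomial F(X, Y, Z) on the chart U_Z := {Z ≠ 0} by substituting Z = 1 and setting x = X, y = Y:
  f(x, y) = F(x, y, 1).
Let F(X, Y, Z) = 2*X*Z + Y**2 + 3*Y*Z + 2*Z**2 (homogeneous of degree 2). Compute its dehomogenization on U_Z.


f(x, y) = 2*x + y**2 + 3*y + 2

On U_Z we set Z = 1. Each monomial c·X^i·Y^j·Z^k in F becomes c·x^i·y^j·1^k = c·x^i·y^j.
Substituting Z = 1: F(X, Y, 1) = 2*x + y**2 + 3*y + 2.
Note: deg(f) ≤ deg(F) = 2; strict inequality happens when F is divisible by Z (lost terms).


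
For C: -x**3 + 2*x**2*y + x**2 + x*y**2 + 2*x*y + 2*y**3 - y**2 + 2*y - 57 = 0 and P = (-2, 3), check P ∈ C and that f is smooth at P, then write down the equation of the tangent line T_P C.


Tangent line at P: -25*x + 42*y - 176 = 0.

Step 1: f(-2, 3) = 0, so P lies on C.
Step 2: partial derivatives
  f_x(x, y) = -3*x**2 + 4*x*y + 2*x + y**2 + 2*y, f_y(x, y) = 2*x**2 + 2*x*y + 2*x + 6*y**2 - 2*y + 2.
  f_x(P) = -25, f_y(P) = 42 (gradient nonzero, so P is smooth).
Step 3: tangent line at P: -25·(x − -2) + 42·(y − 3) = 0.
Expanding: -25*x + 42*y - 176 = 0.


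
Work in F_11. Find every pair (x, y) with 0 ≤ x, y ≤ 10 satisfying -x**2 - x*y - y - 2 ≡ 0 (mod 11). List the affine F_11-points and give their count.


Affine F_11-points: {(0, 9), (1, 4), (2, 9), (3, 0), (4, 3), (5, 1), (6, 4), (7, 6), (8, 0), (9, 6)}; count = 10.

For each of the 121 pairs (x, y) ∈ F_11², evaluate f(x, y) mod 11. Record the zeros.
  x = 0: [0↦9, 1↦8, 2↦7, 3↦6, 4↦5, 5↦4, 6↦3, 7↦2, 8↦1, 9↦0, 10↦10]  zeros at y ∈ {9}
  x = 1: [0↦8, 1↦6, 2↦4, 3↦2, 4↦0, 5↦9, 6↦7, 7↦5, 8↦3, 9↦1, 10↦10]  zeros at y ∈ {4}
  x = 2: [0↦5, 1↦2, 2↦10, 3↦7, 4↦4, 5↦1, 6↦9, 7↦6, 8↦3, 9↦0, 10↦8]  zeros at y ∈ {9}
  x = 3: [0↦0, 1↦7, 2↦3, 3↦10, 4↦6, 5↦2, 6↦9, 7↦5, 8↦1, 9↦8, 10↦4]  zeros at y ∈ {0}
  x = 4: [0↦4, 1↦10, 2↦5, 3↦0, 4↦6, 5↦1, 6↦7, 7↦2, 8↦8, 9↦3, 10↦9]  zeros at y ∈ {3}
  x = 5: [0↦6, 1↦0, 2↦5, 3↦10, 4↦4, 5↦9, 6↦3, 7↦8, 8↦2, 9↦7, 10↦1]  zeros at y ∈ {1}
  x = 6: [0↦6, 1↦10, 2↦3, 3↦7, 4↦0, 5↦4, 6↦8, 7↦1, 8↦5, 9↦9, 10↦2]  zeros at y ∈ {4}
  x = 7: [0↦4, 1↦7, 2↦10, 3↦2, 4↦5, 5↦8, 6↦0, 7↦3, 8↦6, 9↦9, 10↦1]  zeros at y ∈ {6}
  x = 8: [0↦0, 1↦2, 2↦4, 3↦6, 4↦8, 5↦10, 6↦1, 7↦3, 8↦5, 9↦7, 10↦9]  zeros at y ∈ {0}
  x = 9: [0↦5, 1↦6, 2↦7, 3↦8, 4↦9, 5↦10, 6↦0, 7↦1, 8↦2, 9↦3, 10↦4]  zeros at y ∈ {6}
  x = 10: [0↦8, 1↦8, 2↦8, 3↦8, 4↦8, 5↦8, 6↦8, 7↦8, 8↦8, 9↦8, 10↦8]  zeros at y ∈ ∅
Collecting zeros: affine points = {(0, 9), (1, 4), (2, 9), (3, 0), (4, 3), (5, 1), (6, 4), (7, 6), (8, 0), (9, 6)}.
Total count |C(F_11)_aff| = 10.


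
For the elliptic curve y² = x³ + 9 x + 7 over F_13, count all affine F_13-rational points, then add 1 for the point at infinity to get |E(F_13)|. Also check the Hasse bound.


Affine points = {(1, 2), (1, 11), (3, 3), (3, 10), (4, 4), (4, 9), (6, 2), (6, 11), (7, 6), (7, 7), (12, 6), (12, 7)}; affine count = 12; |E(F_13)| = 13.

Discriminant check: Δ ∝ 4a³ + 27b² = 4·9³ + 27·7² = 4·729 + 27·49 ≡ 1 (mod 13). Nonzero ⇒ E is nonsingular.
For each x ∈ F_13, compute rhs = x³ + 9·x + 7 mod 13, then count y ∈ F_13 with y² ≡ rhs.
  x = 0: rhs = 7, matching y values: none (0 points).
  x = 1: rhs = 4, matching y values: 2, 11 (2 points).
  x = 2: rhs = 7, matching y values: none (0 points).
  x = 3: rhs = 9, matching y values: 3, 10 (2 points).
  x = 4: rhs = 3, matching y values: 4, 9 (2 points).
  x = 5: rhs = 8, matching y values: none (0 points).
  x = 6: rhs = 4, matching y values: 2, 11 (2 points).
  x = 7: rhs = 10, matching y values: 6, 7 (2 points).
  x = 8: rhs = 6, matching y values: none (0 points).
  x = 9: rhs = 11, matching y values: none (0 points).
  x = 10: rhs = 5, matching y values: none (0 points).
  x = 11: rhs = 7, matching y values: none (0 points).
  x = 12: rhs = 10, matching y values: 6, 7 (2 points).
Total affine count: 12.
Full point count |E(F_13)| = 12 + 1 = 13.
Hasse bound: |13 − (13+1)| = |-1| = 1 ≤ 2√13 ≈ 7.2111 ✓.


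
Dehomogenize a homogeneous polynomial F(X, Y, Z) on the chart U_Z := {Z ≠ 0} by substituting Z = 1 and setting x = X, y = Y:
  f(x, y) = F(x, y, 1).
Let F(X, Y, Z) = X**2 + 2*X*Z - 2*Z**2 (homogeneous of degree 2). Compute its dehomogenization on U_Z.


f(x, y) = x**2 + 2*x - 2

On U_Z we set Z = 1. Each monomial c·X^i·Y^j·Z^k in F becomes c·x^i·y^j·1^k = c·x^i·y^j.
Substituting Z = 1: F(X, Y, 1) = x**2 + 2*x - 2.
Note: deg(f) ≤ deg(F) = 2; strict inequality happens when F is divisible by Z (lost terms).


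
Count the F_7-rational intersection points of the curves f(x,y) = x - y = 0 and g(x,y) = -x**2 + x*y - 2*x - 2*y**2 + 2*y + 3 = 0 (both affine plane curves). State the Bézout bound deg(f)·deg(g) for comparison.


Common zeros: ∅; count = 0; Bézout bound = 2.

deg(f) = 1, deg(g) = 2, so Bézout bound = 2.
Scan x ∈ F_7. For each x, list the y ∈ F_7 with f(x, y) ≡ 0 and those with g(x, y) ≡ 0 (mod 7); the common zeros in that column are the intersection.
  x = 0: f ≡ 0 at y ∈ {0}; g ≡ 0 at y ∈ {4}; common: ∅.
  x = 1: f ≡ 0 at y ∈ {1}; g ≡ 0 at y ∈ {0, 5}; common: ∅.
  x = 2: f ≡ 0 at y ∈ {2}; g ≡ 0 at y ∈ {4, 5}; common: ∅.
  x = 3: f ≡ 0 at y ∈ {3}; g ≡ 0 at y ∈ ∅; common: ∅.
  x = 4: f ≡ 0 at y ∈ {4}; g ≡ 0 at y ∈ {0, 3}; common: ∅.
  x = 5: f ≡ 0 at y ∈ {5}; g ≡ 0 at y ∈ ∅; common: ∅.
  x = 6: f ≡ 0 at y ∈ {6}; g ≡ 0 at y ∈ ∅; common: ∅.
Collecting: common zeros = ∅, so the count is 0.
Comparison with the Bézout bound: 0 ≤ 2 = deg(f)·deg(g), as expected for curves with no common component (the affine F_7-count falls short of the bound because intersections may lie at infinity, over extension fields, or carry multiplicity).


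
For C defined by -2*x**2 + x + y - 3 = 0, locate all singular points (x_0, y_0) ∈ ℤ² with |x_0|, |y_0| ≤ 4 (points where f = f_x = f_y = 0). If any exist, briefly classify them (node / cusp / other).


No singular points in the scanned grid; C is smooth there.

Compute partial derivatives:
  f_x = 1 - 4*x.
  f_y = 1.
f_y = 1 is a nonzero constant, so f_y never vanishes: no point (x, y) can satisfy f = f_x = f_y = 0. In particular no (x, y) ∈ {−4, ..., 4}² is singular; the curve is smooth.


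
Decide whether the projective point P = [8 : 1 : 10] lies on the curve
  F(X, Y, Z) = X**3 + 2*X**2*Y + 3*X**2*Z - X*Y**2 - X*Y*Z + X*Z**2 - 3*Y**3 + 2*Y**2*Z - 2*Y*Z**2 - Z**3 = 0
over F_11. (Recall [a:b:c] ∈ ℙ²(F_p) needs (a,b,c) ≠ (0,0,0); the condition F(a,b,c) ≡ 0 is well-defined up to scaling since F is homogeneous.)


F(8,1,10) ≡ 10 (mod 11); P is NOT on the curve.

Evaluate F(8, 1, 10) term-by-term (mod 11).
  X**3 ↦ 1·512·1·1 = 512
  2*X**2*Y ↦ 2·64·1·1 = 128
  3*X**2*Z ↦ 3·64·1·10 = 1920
  -X*Y**2 ↦ -1·8·1·1 = -8
  -X*Y*Z ↦ -1·8·1·10 = -80
  X*Z**2 ↦ 1·8·1·100 = 800
  -3*Y**3 ↦ -3·1·1·1 = -3
  2*Y**2*Z ↦ 2·1·1·10 = 20
  -2*Y*Z**2 ↦ -2·1·1·100 = -200
  -Z**3 ↦ -1·1·1·1000 = -1000
Sum: F(8, 1, 10) = (512) + (128) + (1920) + (-8) + (-80) + (800) + (-3) + (20) + (-200) + (-1000) = 2089.
Reducing mod 11: 2089 ≡ 10 (mod 11).
Since F(a, b, c) ≡ 10 ≠ 0 (mod 11), P does NOT lie on the curve.


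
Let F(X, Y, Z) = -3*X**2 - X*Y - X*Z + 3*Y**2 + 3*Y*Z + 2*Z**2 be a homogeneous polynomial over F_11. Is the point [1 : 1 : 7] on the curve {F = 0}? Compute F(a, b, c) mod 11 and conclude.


F(1,1,7) ≡ 1 (mod 11); P is NOT on the curve.

Evaluate F(1, 1, 7) term-by-term (mod 11).
  -3*X**2 ↦ -3·1·1·1 = -3
  -X*Y ↦ -1·1·1·1 = -1
  -X*Z ↦ -1·1·1·7 = -7
  3*Y**2 ↦ 3·1·1·1 = 3
  3*Y*Z ↦ 3·1·1·7 = 21
  2*Z**2 ↦ 2·1·1·49 = 98
Sum: F(1, 1, 7) = (-3) + (-1) + (-7) + (3) + (21) + (98) = 111.
Reducing mod 11: 111 ≡ 1 (mod 11).
Since F(a, b, c) ≡ 1 ≠ 0 (mod 11), P does NOT lie on the curve.


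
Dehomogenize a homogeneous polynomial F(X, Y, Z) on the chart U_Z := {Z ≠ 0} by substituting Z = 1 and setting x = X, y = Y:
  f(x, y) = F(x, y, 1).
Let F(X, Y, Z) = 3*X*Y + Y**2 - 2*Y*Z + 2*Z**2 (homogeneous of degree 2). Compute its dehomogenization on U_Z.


f(x, y) = 3*x*y + y**2 - 2*y + 2

On U_Z we set Z = 1. Each monomial c·X^i·Y^j·Z^k in F becomes c·x^i·y^j·1^k = c·x^i·y^j.
Substituting Z = 1: F(X, Y, 1) = 3*x*y + y**2 - 2*y + 2.
Note: deg(f) ≤ deg(F) = 2; strict inequality happens when F is divisible by Z (lost terms).


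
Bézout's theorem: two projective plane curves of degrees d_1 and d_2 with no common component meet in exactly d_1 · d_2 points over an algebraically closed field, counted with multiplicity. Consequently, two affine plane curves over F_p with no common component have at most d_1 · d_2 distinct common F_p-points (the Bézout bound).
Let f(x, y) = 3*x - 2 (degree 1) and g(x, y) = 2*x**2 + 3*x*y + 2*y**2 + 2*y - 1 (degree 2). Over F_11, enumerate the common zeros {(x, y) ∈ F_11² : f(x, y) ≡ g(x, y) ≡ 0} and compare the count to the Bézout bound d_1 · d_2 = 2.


Common zeros: {(8, 2), (8, 7)}; count = 2; Bézout bound = 2.

deg(f) = 1, deg(g) = 2, so Bézout bound = 2.
Scan x ∈ F_11. For each x, list the y ∈ F_11 with f(x, y) ≡ 0 and those with g(x, y) ≡ 0 (mod 11); the common zeros in that column are the intersection.
  x = 0: f ≡ 0 at y ∈ ∅; g ≡ 0 at y ∈ {2, 8}; common: ∅.
  x = 1: f ≡ 0 at y ∈ ∅; g ≡ 0 at y ∈ ∅; common: ∅.
  x = 2: f ≡ 0 at y ∈ ∅; g ≡ 0 at y ∈ ∅; common: ∅.
  x = 3: f ≡ 0 at y ∈ ∅; g ≡ 0 at y ∈ ∅; common: ∅.
  x = 4: f ≡ 0 at y ∈ ∅; g ≡ 0 at y ∈ {6, 9}; common: ∅.
  x = 5: f ≡ 0 at y ∈ ∅; g ≡ 0 at y ∈ ∅; common: ∅.
  x = 6: f ≡ 0 at y ∈ ∅; g ≡ 0 at y ∈ ∅; common: ∅.
  x = 7: f ≡ 0 at y ∈ ∅; g ≡ 0 at y ∈ ∅; common: ∅.
  x = 8: f ≡ 0 at y ∈ {0, 1, 2, 3, 4, 5, 6, 7, 8, 9, 10}; g ≡ 0 at y ∈ {2, 7}; common: {2, 7}.
  x = 9: f ≡ 0 at y ∈ ∅; g ≡ 0 at y ∈ {6, 7}; common: ∅.
  x = 10: f ≡ 0 at y ∈ ∅; g ≡ 0 at y ∈ {8, 9}; common: ∅.
Collecting: common zeros = {(8, 2), (8, 7)}, so the count is 2.
Comparison with the Bézout bound: 2 ≤ 2 = deg(f)·deg(g), as expected for curves with no common component (the bound is attained).


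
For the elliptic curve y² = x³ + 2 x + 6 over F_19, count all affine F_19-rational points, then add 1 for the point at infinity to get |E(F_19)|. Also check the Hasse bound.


Affine points = {(0, 5), (0, 14), (1, 3), (1, 16), (3, 1), (3, 18), (6, 5), (6, 14), (10, 0), (13, 5), (13, 14), (14, 2), (14, 17), (16, 7), (16, 12)}; affine count = 15; |E(F_19)| = 16.

Discriminant check: Δ ∝ 4a³ + 27b² = 4·2³ + 27·6² = 4·8 + 27·36 ≡ 16 (mod 19). Nonzero ⇒ E is nonsingular.
For each x ∈ F_19, compute rhs = x³ + 2·x + 6 mod 19, then count y ∈ F_19 with y² ≡ rhs.
  x = 0: rhs = 6, matching y values: 5, 14 (2 points).
  x = 1: rhs = 9, matching y values: 3, 16 (2 points).
  x = 2: rhs = 18, matching y values: none (0 points).
  x = 3: rhs = 1, matching y values: 1, 18 (2 points).
  x = 4: rhs = 2, matching y values: none (0 points).
  x = 5: rhs = 8, matching y values: none (0 points).
  x = 6: rhs = 6, matching y values: 5, 14 (2 points).
  x = 7: rhs = 2, matching y values: none (0 points).
  x = 8: rhs = 2, matching y values: none (0 points).
  x = 9: rhs = 12, matching y values: none (0 points).
  x = 10: rhs = 0, matching y values: 0 (1 points).
  x = 11: rhs = 10, matching y values: none (0 points).
  x = 12: rhs = 10, matching y values: none (0 points).
  x = 13: rhs = 6, matching y values: 5, 14 (2 points).
  x = 14: rhs = 4, matching y values: 2, 17 (2 points).
  x = 15: rhs = 10, matching y values: none (0 points).
  x = 16: rhs = 11, matching y values: 7, 12 (2 points).
  x = 17: rhs = 13, matching y values: none (0 points).
  x = 18: rhs = 3, matching y values: none (0 points).
Total affine count: 15.
Full point count |E(F_19)| = 15 + 1 = 16.
Hasse bound: |16 − (19+1)| = |-4| = 4 ≤ 2√19 ≈ 8.7178 ✓.


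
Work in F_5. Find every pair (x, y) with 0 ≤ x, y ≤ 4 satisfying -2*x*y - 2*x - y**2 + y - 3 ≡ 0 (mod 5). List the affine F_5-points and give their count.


Affine F_5-points: {(0, 2), (0, 4), (1, 0), (1, 4), (2, 3), (2, 4), (3, 1), (3, 4), (4, 4)}; count = 9.

For each of the 25 pairs (x, y) ∈ F_5², evaluate f(x, y) mod 5. Record the zeros.
  x = 0: [0↦2, 1↦2, 2↦0, 3↦1, 4↦0]  zeros at y ∈ {2, 4}
  x = 1: [0↦0, 1↦3, 2↦4, 3↦3, 4↦0]  zeros at y ∈ {0, 4}
  x = 2: [0↦3, 1↦4, 2↦3, 3↦0, 4↦0]  zeros at y ∈ {3, 4}
  x = 3: [0↦1, 1↦0, 2↦2, 3↦2, 4↦0]  zeros at y ∈ {1, 4}
  x = 4: [0↦4, 1↦1, 2↦1, 3↦4, 4↦0]  zeros at y ∈ {4}
Collecting zeros: affine points = {(0, 2), (0, 4), (1, 0), (1, 4), (2, 3), (2, 4), (3, 1), (3, 4), (4, 4)}.
Total count |C(F_5)_aff| = 9.


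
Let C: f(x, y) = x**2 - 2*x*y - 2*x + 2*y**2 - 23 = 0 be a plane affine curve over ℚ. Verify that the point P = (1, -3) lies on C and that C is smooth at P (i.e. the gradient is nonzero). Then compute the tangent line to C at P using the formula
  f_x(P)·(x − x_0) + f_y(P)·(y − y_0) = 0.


Tangent line at P: 6*x - 14*y - 48 = 0.

Step 1: f(1, -3) = 0, so P lies on C.
Step 2: partial derivatives
  f_x(x, y) = 2*x - 2*y - 2, f_y(x, y) = -2*x + 4*y.
  f_x(P) = 6, f_y(P) = -14 (gradient nonzero, so P is smooth).
Step 3: tangent line at P: 6·(x − 1) + -14·(y − -3) = 0.
Expanding: 6*x - 14*y - 48 = 0.


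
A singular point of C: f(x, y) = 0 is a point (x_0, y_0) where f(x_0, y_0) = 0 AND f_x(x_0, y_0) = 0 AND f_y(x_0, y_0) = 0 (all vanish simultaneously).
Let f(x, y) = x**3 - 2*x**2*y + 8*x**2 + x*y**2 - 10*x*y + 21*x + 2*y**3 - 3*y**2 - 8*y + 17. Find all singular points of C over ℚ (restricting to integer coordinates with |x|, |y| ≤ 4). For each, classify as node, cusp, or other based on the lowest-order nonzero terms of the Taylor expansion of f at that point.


Singular points: {(-2, 1)}; classification: cusp.

Compute partial derivatives:
  f_x = 3*x**2 - 4*x*y + 16*x + y**2 - 10*y + 21.
  f_y = -2*x**2 + 2*x*y - 10*x + 6*y**2 - 6*y - 8.
Scan x_0 ∈ {−4, ..., 4}. For each x_0, f_y(x_0, y) is a polynomial in y; find its integer roots y ∈ {−4, ..., 4}, then test f_x and f at those candidates.
  x = -4: f_y(-4, y) = 6*y**2 - 14*y; vanishes at y ∈ {0}. (-4, 0): f_x = 5 ≠ 0.
  x = -3: f_y(-3, y) = 6*y**2 - 12*y + 4; no integer root y with |y| ≤ 4.
  x = -2: f_y(-2, y) = 6*y**2 - 10*y + 4; vanishes at y ∈ {1}. (-2, 1): f_x = 0, f = 0 — SINGULAR.
  x = -1: f_y(-1, y) = 6*y**2 - 8*y; vanishes at y ∈ {0}. (-1, 0): f_x = 8 ≠ 0.
  x = 0: f_y(0, y) = 6*y**2 - 6*y - 8; no integer root y with |y| ≤ 4.
  x = 1: f_y(1, y) = 6*y**2 - 4*y - 20; no integer root y with |y| ≤ 4.
  x = 2: f_y(2, y) = 6*y**2 - 2*y - 36; no integer root y with |y| ≤ 4.
  x = 3: f_y(3, y) = 6*y**2 - 56; no integer root y with |y| ≤ 4.
  x = 4: f_y(4, y) = 6*y**2 + 2*y - 80; no integer root y with |y| ≤ 4.
Only singular point on the grid: (-2, 1).
Classify: substitute x = -2 + u, y = 1 + v and expand: f = u**3 - 2*u**2*v + u*v**2 + 2*v**3 + v**2.
No constant or linear terms (consistent with a singular point). Quadratic part: v**2. Cubic part: u**3 - 2*u**2*v + u*v**2 + 2*v**3.
The quadratic part v**2 is a perfect square, so there is a single (double) tangent line v = 0, i.e. y = 1. Restricting the cubic part to that line (v = 0) leaves u**3 ≠ 0, so f is not divisible by v and the branch is v² ≈ -u**3 to lowest order — this is a cusp.
Classification: cusp.


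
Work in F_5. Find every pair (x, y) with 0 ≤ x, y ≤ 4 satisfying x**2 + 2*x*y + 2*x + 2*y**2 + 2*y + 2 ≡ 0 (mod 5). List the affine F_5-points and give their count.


Affine F_5-points: {(1, 0), (1, 3), (2, 0), (2, 2)}; count = 4.

For each of the 25 pairs (x, y) ∈ F_5², evaluate f(x, y) mod 5. Record the zeros.
  x = 0: [0↦2, 1↦1, 2↦4, 3↦1, 4↦2]  zeros at y ∈ ∅
  x = 1: [0↦0, 1↦1, 2↦1, 3↦0, 4↦3]  zeros at y ∈ {0, 3}
  x = 2: [0↦0, 1↦3, 2↦0, 3↦1, 4↦1]  zeros at y ∈ {0, 2}
  x = 3: [0↦2, 1↦2, 2↦1, 3↦4, 4↦1]  zeros at y ∈ ∅
  x = 4: [0↦1, 1↦3, 2↦4, 3↦4, 4↦3]  zeros at y ∈ ∅
Collecting zeros: affine points = {(1, 0), (1, 3), (2, 0), (2, 2)}.
Total count |C(F_5)_aff| = 4.


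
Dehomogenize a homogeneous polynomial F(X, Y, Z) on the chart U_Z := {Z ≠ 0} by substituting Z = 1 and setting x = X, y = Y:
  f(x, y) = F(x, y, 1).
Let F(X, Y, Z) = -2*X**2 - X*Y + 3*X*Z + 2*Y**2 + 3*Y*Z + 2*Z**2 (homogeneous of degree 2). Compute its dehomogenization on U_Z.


f(x, y) = -2*x**2 - x*y + 3*x + 2*y**2 + 3*y + 2

On U_Z we set Z = 1. Each monomial c·X^i·Y^j·Z^k in F becomes c·x^i·y^j·1^k = c·x^i·y^j.
Substituting Z = 1: F(X, Y, 1) = -2*x**2 - x*y + 3*x + 2*y**2 + 3*y + 2.
Note: deg(f) ≤ deg(F) = 2; strict inequality happens when F is divisible by Z (lost terms).


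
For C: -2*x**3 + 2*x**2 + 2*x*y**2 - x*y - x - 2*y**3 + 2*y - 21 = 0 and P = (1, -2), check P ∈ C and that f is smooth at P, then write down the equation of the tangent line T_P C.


Tangent line at P: 7*x - 31*y - 69 = 0.

Step 1: f(1, -2) = 0, so P lies on C.
Step 2: partial derivatives
  f_x(x, y) = -6*x**2 + 4*x + 2*y**2 - y - 1, f_y(x, y) = 4*x*y - x - 6*y**2 + 2.
  f_x(P) = 7, f_y(P) = -31 (gradient nonzero, so P is smooth).
Step 3: tangent line at P: 7·(x − 1) + -31·(y − -2) = 0.
Expanding: 7*x - 31*y - 69 = 0.


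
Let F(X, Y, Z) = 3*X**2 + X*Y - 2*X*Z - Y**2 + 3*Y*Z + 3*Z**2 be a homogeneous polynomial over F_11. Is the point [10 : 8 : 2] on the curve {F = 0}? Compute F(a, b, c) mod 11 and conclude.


F(10,8,2) ≡ 6 (mod 11); P is NOT on the curve.

Evaluate F(10, 8, 2) term-by-term (mod 11).
  3*X**2 ↦ 3·100·1·1 = 300
  X*Y ↦ 1·10·8·1 = 80
  -2*X*Z ↦ -2·10·1·2 = -40
  -Y**2 ↦ -1·1·64·1 = -64
  3*Y*Z ↦ 3·1·8·2 = 48
  3*Z**2 ↦ 3·1·1·4 = 12
Sum: F(10, 8, 2) = (300) + (80) + (-40) + (-64) + (48) + (12) = 336.
Reducing mod 11: 336 ≡ 6 (mod 11).
Since F(a, b, c) ≡ 6 ≠ 0 (mod 11), P does NOT lie on the curve.


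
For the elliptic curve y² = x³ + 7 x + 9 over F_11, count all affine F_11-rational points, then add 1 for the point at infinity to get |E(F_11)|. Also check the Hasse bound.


Affine points = {(0, 3), (0, 8), (2, 3), (2, 8), (5, 2), (5, 9), (6, 5), (6, 6), (7, 4), (7, 7), (8, 4), (8, 7), (9, 3), (9, 8), (10, 1), (10, 10)}; affine count = 16; |E(F_11)| = 17.

Discriminant check: Δ ∝ 4a³ + 27b² = 4·7³ + 27·9² = 4·343 + 27·81 ≡ 6 (mod 11). Nonzero ⇒ E is nonsingular.
For each x ∈ F_11, compute rhs = x³ + 7·x + 9 mod 11, then count y ∈ F_11 with y² ≡ rhs.
  x = 0: rhs = 9, matching y values: 3, 8 (2 points).
  x = 1: rhs = 6, matching y values: none (0 points).
  x = 2: rhs = 9, matching y values: 3, 8 (2 points).
  x = 3: rhs = 2, matching y values: none (0 points).
  x = 4: rhs = 2, matching y values: none (0 points).
  x = 5: rhs = 4, matching y values: 2, 9 (2 points).
  x = 6: rhs = 3, matching y values: 5, 6 (2 points).
  x = 7: rhs = 5, matching y values: 4, 7 (2 points).
  x = 8: rhs = 5, matching y values: 4, 7 (2 points).
  x = 9: rhs = 9, matching y values: 3, 8 (2 points).
  x = 10: rhs = 1, matching y values: 1, 10 (2 points).
Total affine count: 16.
Full point count |E(F_11)| = 16 + 1 = 17.
Hasse bound: |17 − (11+1)| = |5| = 5 ≤ 2√11 ≈ 6.6332 ✓.


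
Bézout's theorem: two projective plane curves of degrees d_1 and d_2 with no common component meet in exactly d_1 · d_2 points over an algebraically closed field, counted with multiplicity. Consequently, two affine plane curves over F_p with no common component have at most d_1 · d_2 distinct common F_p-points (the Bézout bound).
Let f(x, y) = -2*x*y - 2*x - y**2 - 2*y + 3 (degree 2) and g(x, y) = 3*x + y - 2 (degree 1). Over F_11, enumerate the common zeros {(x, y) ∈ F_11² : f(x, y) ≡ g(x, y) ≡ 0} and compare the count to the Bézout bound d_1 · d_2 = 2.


Common zeros: ∅; count = 0; Bézout bound = 2.

deg(f) = 2, deg(g) = 1, so Bézout bound = 2.
Scan x ∈ F_11. For each x, list the y ∈ F_11 with f(x, y) ≡ 0 and those with g(x, y) ≡ 0 (mod 11); the common zeros in that column are the intersection.
  x = 0: f ≡ 0 at y ∈ {1, 8}; g ≡ 0 at y ∈ {2}; common: ∅.
  x = 1: f ≡ 0 at y ∈ {2, 5}; g ≡ 0 at y ∈ {10}; common: ∅.
  x = 2: f ≡ 0 at y ∈ ∅; g ≡ 0 at y ∈ {7}; common: ∅.
  x = 3: f ≡ 0 at y ∈ ∅; g ≡ 0 at y ∈ {4}; common: ∅.
  x = 4: f ≡ 0 at y ∈ {3, 9}; g ≡ 0 at y ∈ {1}; common: ∅.
  x = 5: f ≡ 0 at y ∈ ∅; g ≡ 0 at y ∈ {9}; common: ∅.
  x = 6: f ≡ 0 at y ∈ ∅; g ≡ 0 at y ∈ {6}; common: ∅.
  x = 7: f ≡ 0 at y ∈ {0, 6}; g ≡ 0 at y ∈ {3}; common: ∅.
  x = 8: f ≡ 0 at y ∈ ∅; g ≡ 0 at y ∈ {0}; common: ∅.
  x = 9: f ≡ 0 at y ∈ ∅; g ≡ 0 at y ∈ {8}; common: ∅.
  x = 10: f ≡ 0 at y ∈ {4, 7}; g ≡ 0 at y ∈ {5}; common: ∅.
Collecting: common zeros = ∅, so the count is 0.
Comparison with the Bézout bound: 0 ≤ 2 = deg(f)·deg(g), as expected for curves with no common component (the affine F_11-count falls short of the bound because intersections may lie at infinity, over extension fields, or carry multiplicity).


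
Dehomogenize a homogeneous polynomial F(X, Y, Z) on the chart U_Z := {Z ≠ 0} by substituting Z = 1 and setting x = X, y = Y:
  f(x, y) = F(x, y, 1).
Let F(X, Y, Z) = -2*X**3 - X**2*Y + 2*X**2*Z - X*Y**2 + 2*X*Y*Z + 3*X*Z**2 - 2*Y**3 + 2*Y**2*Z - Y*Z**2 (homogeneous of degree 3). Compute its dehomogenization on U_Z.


f(x, y) = -2*x**3 - x**2*y + 2*x**2 - x*y**2 + 2*x*y + 3*x - 2*y**3 + 2*y**2 - y

On U_Z we set Z = 1. Each monomial c·X^i·Y^j·Z^k in F becomes c·x^i·y^j·1^k = c·x^i·y^j.
Substituting Z = 1: F(X, Y, 1) = -2*x**3 - x**2*y + 2*x**2 - x*y**2 + 2*x*y + 3*x - 2*y**3 + 2*y**2 - y.
Note: deg(f) ≤ deg(F) = 3; strict inequality happens when F is divisible by Z (lost terms).


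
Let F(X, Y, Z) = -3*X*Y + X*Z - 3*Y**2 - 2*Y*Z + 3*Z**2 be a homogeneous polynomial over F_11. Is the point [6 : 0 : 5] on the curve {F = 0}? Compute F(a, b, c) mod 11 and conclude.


F(6,0,5) ≡ 6 (mod 11); P is NOT on the curve.

Evaluate F(6, 0, 5) term-by-term (mod 11).
  -3*X*Y ↦ -3·6·0·1 = 0
  X*Z ↦ 1·6·1·5 = 30
  -3*Y**2 ↦ -3·1·0·1 = 0
  -2*Y*Z ↦ -2·1·0·5 = 0
  3*Z**2 ↦ 3·1·1·25 = 75
Sum: F(6, 0, 5) = (0) + (30) + (0) + (0) + (75) = 105.
Reducing mod 11: 105 ≡ 6 (mod 11).
Since F(a, b, c) ≡ 6 ≠ 0 (mod 11), P does NOT lie on the curve.
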